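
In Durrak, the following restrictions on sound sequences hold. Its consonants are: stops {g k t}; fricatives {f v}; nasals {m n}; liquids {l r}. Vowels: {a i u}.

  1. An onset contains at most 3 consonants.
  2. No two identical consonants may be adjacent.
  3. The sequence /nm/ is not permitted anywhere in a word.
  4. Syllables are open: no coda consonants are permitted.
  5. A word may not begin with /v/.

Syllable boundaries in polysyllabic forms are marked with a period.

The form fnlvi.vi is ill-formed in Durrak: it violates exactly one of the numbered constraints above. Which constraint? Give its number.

fnlvi.vi: syllable 1 onset /fnlv/ has 4 consonants (> 3).
This is a violation of constraint 1: "An onset contains at most 3 consonants."
The remaining constraints (2, 3, 4, 5) are satisfied.

1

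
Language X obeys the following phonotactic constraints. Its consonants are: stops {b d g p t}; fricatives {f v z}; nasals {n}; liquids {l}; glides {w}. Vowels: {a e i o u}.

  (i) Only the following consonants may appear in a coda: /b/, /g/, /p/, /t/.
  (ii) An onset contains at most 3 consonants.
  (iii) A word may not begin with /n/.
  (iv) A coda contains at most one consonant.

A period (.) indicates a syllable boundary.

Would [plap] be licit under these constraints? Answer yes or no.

[plap] — σ1 onset /pl/ (2C), coda /p/ ok → licit

yes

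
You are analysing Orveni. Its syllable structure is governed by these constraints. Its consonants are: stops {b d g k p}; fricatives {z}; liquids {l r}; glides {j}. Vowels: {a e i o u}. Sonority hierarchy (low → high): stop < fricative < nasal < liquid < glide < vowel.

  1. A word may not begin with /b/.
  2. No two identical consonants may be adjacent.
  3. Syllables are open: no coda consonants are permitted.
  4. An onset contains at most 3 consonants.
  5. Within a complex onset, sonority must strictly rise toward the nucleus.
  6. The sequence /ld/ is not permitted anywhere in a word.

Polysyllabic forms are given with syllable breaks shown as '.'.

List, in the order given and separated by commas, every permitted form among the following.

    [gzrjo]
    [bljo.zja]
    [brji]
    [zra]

[gzrjo] — violates constraint 4: syllable 1 onset /gzrj/ has 4 consonants (> 3) → not permitted
[bljo.zja] — violates constraint 1: word begins with /b/ → not permitted
[brji] — violates constraint 1: word begins with /b/ → not permitted
[zra] — σ1 onset /zr/ (2→4 rises), coda /∅/ ok → permitted

[zra]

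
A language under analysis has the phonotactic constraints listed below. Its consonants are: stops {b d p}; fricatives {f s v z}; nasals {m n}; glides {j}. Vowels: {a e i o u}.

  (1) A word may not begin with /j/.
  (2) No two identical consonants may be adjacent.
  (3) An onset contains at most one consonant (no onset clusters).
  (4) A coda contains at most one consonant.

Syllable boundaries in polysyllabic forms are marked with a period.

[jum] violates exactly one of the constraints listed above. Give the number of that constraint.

[jum]: word begins with /j/.
This is a violation of constraint 1: "A word may not begin with /j/."
The remaining constraints (2, 3, 4) are satisfied.

1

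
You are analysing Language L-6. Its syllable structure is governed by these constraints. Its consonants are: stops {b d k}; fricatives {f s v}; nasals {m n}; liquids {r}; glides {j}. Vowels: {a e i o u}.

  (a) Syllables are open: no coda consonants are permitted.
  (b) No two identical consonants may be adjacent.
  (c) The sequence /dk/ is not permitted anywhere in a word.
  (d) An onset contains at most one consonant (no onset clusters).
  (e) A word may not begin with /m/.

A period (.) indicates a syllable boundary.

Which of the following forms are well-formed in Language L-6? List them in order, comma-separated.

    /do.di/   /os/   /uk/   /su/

/do.di/ — σ1 onset /d/, coda /∅/ ok; σ2 onset /d/, coda /∅/ ok → well-formed
/os/ — violates constraint (a): syllable 1 coda /s/ has 1 consonant (> 0) → ill-formed
/uk/ — violates constraint (a): syllable 1 coda /k/ has 1 consonant (> 0) → ill-formed
/su/ — σ1 onset /s/, coda /∅/ ok → well-formed

/do.di/, /su/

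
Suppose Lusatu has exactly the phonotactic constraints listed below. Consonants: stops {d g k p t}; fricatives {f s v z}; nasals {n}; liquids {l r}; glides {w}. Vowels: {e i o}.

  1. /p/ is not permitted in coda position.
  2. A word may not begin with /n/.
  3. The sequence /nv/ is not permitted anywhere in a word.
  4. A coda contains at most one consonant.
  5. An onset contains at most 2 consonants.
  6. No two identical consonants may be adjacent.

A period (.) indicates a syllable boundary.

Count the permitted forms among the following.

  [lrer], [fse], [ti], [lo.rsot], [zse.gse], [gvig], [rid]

[lrer] — σ1 onset /lr/ (2C), coda /r/ ok → permitted
[fse] — σ1 onset /fs/ (2C), coda /∅/ ok → permitted
[ti] — σ1 onset /t/, coda /∅/ ok → permitted
[lo.rsot] — σ1 onset /l/, coda /∅/ ok; σ2 onset /rs/ (2C), coda /t/ ok → permitted
[zse.gse] — σ1 onset /zs/ (2C), coda /∅/ ok; σ2 onset /gs/ (2C), coda /∅/ ok → permitted
[gvig] — σ1 onset /gv/ (2C), coda /g/ ok → permitted
[rid] — σ1 onset /r/, coda /d/ ok → permitted
Permitted: [lrer], [fse], [ti], [lo.rsot], [zse.gse], [gvig], [rid] → 7.

7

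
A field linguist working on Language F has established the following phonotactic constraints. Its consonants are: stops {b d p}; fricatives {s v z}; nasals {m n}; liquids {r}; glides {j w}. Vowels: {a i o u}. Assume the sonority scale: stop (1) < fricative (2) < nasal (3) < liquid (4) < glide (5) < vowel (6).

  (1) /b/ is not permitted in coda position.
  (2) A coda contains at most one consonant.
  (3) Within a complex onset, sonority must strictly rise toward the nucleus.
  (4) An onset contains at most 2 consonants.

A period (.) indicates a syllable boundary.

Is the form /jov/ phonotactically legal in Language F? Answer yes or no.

/jov/ — σ1 onset /j/, coda /v/ ok → phonotactically legal

yes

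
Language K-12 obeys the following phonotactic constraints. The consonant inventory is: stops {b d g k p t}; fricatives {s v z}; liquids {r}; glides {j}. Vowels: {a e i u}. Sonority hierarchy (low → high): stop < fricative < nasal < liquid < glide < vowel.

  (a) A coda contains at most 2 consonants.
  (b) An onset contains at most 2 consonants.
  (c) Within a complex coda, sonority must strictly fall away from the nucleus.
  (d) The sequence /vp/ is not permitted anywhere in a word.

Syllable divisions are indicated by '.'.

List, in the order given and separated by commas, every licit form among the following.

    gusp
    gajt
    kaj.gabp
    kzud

gusp, gajt, kzud

gusp — σ1 onset /g/, coda /sp/ (2→1 falls) ok → licit
gajt — σ1 onset /g/, coda /jt/ (5→1 falls) ok → licit
kaj.gabp — violates constraint (c): syllable 2 coda /bp/: /b/ (stop, 1) → /p/ (stop, 1) does not fall → illicit
kzud — σ1 onset /kz/ (2C), coda /d/ ok → licit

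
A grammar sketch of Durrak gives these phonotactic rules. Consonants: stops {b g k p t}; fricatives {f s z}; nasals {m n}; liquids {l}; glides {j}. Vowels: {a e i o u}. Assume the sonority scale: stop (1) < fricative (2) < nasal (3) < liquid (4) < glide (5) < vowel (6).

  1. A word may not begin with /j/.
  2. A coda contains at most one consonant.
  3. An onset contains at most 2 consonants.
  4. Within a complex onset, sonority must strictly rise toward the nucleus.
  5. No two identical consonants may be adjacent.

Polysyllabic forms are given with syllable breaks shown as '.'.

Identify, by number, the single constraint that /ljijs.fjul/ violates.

/ljijs.fjul/: syllable 1 coda /js/ has 2 consonants (> 1).
This is a violation of constraint 2: "A coda contains at most one consonant."
The remaining constraints (1, 3, 4, 5) are satisfied.

2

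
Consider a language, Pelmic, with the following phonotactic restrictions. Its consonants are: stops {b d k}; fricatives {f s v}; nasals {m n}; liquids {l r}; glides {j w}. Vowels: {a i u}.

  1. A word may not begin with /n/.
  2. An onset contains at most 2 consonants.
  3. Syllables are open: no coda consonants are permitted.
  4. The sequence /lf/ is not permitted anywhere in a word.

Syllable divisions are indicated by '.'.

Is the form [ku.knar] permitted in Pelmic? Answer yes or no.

no

[ku.knar] — violates constraint 3: syllable 2 coda /r/ has 1 consonant (> 0) → not permitted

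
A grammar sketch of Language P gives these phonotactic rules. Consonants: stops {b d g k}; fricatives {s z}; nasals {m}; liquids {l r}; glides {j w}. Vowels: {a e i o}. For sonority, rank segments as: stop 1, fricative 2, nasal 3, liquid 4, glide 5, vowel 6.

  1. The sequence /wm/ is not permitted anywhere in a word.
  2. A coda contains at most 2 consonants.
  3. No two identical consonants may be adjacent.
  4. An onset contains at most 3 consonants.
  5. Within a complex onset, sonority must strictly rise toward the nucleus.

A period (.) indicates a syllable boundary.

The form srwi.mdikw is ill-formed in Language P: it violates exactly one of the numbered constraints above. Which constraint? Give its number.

srwi.mdikw: syllable 2 onset /md/: /m/ (nasal, 3) → /d/ (stop, 1) does not rise.
This is a violation of constraint 5: "Within a complex onset, sonority must strictly rise toward the nucleus."
The remaining constraints (1, 2, 3, 4) are satisfied.

5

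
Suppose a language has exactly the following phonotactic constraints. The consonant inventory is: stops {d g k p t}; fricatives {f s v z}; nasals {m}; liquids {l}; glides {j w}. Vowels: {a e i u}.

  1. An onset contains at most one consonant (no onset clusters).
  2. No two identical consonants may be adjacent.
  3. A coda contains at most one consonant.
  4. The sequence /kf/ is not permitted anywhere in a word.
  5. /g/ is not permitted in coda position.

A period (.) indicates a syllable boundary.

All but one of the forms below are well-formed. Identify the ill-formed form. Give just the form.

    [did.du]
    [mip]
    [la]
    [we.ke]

[did.du]

[did.du] — violates constraint 2: adjacent identical consonants /dd/ → ill-formed
[mip] — σ1 onset /m/, coda /p/ ok → well-formed
[la] — σ1 onset /l/, coda /∅/ ok → well-formed
[we.ke] — σ1 onset /w/, coda /∅/ ok; σ2 onset /k/, coda /∅/ ok → well-formed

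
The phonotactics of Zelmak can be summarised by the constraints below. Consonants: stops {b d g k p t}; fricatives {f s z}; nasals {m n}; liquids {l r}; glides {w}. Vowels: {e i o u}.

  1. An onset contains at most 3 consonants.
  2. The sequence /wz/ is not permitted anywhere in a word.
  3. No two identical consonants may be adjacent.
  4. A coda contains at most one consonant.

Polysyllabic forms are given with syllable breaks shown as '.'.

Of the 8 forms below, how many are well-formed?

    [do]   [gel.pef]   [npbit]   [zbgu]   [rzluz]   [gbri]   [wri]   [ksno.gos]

[do] — σ1 onset /d/, coda /∅/ ok → well-formed
[gel.pef] — σ1 onset /g/, coda /l/ ok; σ2 onset /p/, coda /f/ ok → well-formed
[npbit] — σ1 onset /npb/ (3C), coda /t/ ok → well-formed
[zbgu] — σ1 onset /zbg/ (3C), coda /∅/ ok → well-formed
[rzluz] — σ1 onset /rzl/ (3C), coda /z/ ok → well-formed
[gbri] — σ1 onset /gbr/ (3C), coda /∅/ ok → well-formed
[wri] — σ1 onset /wr/ (2C), coda /∅/ ok → well-formed
[ksno.gos] — σ1 onset /ksn/ (3C), coda /∅/ ok; σ2 onset /g/, coda /s/ ok → well-formed
Well-formed: [do], [gel.pef], [npbit], [zbgu], [rzluz], [gbri], [wri], [ksno.gos] → 8.

8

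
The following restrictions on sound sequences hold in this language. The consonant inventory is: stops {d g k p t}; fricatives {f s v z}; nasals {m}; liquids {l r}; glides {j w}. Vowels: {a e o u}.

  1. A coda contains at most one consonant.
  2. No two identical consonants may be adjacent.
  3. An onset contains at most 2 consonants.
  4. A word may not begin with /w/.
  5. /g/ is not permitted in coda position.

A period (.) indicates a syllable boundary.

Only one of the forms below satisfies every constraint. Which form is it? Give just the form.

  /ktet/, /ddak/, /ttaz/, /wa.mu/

/ktet/

/ktet/ — σ1 onset /kt/ (2C), coda /t/ ok → licit
/ddak/ — violates constraint 2: adjacent identical consonants /dd/ → illicit
/ttaz/ — violates constraint 2: adjacent identical consonants /tt/ → illicit
/wa.mu/ — violates constraint 4: word begins with /w/ → illicit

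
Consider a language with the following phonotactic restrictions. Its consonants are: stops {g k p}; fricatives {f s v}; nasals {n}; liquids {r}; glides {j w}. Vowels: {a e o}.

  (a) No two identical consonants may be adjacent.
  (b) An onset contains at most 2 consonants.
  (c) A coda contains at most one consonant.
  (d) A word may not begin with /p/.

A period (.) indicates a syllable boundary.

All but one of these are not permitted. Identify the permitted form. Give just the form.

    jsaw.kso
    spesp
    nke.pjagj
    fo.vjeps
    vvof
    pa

jsaw.kso — σ1 onset /js/ (2C), coda /w/ ok; σ2 onset /ks/ (2C), coda /∅/ ok → permitted
spesp — violates constraint (c): syllable 1 coda /sp/ has 2 consonants (> 1) → not permitted
nke.pjagj — violates constraint (c): syllable 2 coda /gj/ has 2 consonants (> 1) → not permitted
fo.vjeps — violates constraint (c): syllable 2 coda /ps/ has 2 consonants (> 1) → not permitted
vvof — violates constraint (a): adjacent identical consonants /vv/ → not permitted
pa — violates constraint (d): word begins with /p/ → not permitted

jsaw.kso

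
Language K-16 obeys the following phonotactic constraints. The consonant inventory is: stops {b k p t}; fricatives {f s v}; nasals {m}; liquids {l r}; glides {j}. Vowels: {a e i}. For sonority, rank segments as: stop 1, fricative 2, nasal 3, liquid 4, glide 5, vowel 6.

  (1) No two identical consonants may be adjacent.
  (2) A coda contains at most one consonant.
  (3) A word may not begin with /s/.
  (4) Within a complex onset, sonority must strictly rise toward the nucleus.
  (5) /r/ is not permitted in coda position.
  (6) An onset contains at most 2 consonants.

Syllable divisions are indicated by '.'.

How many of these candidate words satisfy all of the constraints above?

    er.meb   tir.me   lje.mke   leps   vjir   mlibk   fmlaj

0

er.meb — violates constraint 5: syllable 1 coda contains /r/ → not permitted
tir.me — violates constraint 5: syllable 1 coda contains /r/ → not permitted
lje.mke — violates constraint 4: syllable 2 onset /mk/: /m/ (nasal, 3) → /k/ (stop, 1) does not rise → not permitted
leps — violates constraint 2: syllable 1 coda /ps/ has 2 consonants (> 1) → not permitted
vjir — violates constraint 5: syllable 1 coda contains /r/ → not permitted
mlibk — violates constraint 2: syllable 1 coda /bk/ has 2 consonants (> 1) → not permitted
fmlaj — violates constraint 6: syllable 1 onset /fml/ has 3 consonants (> 2) → not permitted
No form is permitted → 0.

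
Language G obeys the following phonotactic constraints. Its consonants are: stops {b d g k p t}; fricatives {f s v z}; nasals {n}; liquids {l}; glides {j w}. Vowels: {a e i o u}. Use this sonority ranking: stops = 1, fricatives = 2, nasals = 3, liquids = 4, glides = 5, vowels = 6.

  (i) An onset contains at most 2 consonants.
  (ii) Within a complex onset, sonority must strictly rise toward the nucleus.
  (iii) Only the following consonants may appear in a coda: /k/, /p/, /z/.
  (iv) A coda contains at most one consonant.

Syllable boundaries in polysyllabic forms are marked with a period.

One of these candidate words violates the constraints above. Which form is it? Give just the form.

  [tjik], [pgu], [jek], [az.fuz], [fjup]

[tjik] — σ1 onset /tj/ (1→5 rises), coda /k/ ok → licit
[pgu] — violates constraint (ii): syllable 1 onset /pg/: /p/ (stop, 1) → /g/ (stop, 1) does not rise → illicit
[jek] — σ1 onset /j/, coda /k/ ok → licit
[az.fuz] — σ1 onset /∅/, coda /z/ ok; σ2 onset /f/, coda /z/ ok → licit
[fjup] — σ1 onset /fj/ (2→5 rises), coda /p/ ok → licit

[pgu]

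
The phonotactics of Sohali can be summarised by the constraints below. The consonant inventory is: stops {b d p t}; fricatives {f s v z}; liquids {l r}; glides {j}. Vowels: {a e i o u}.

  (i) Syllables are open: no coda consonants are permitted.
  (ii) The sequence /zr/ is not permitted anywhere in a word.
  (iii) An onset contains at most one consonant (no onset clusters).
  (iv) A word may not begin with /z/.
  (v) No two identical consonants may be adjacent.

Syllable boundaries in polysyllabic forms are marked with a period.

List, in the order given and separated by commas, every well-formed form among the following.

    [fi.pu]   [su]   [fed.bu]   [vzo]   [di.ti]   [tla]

[fi.pu], [su], [di.ti]

[fi.pu] — σ1 onset /f/, coda /∅/ ok; σ2 onset /p/, coda /∅/ ok → well-formed
[su] — σ1 onset /s/, coda /∅/ ok → well-formed
[fed.bu] — violates constraint (i): syllable 1 coda /d/ has 1 consonant (> 0) → ill-formed
[vzo] — violates constraint (iii): syllable 1 onset /vz/ has 2 consonants (> 1) → ill-formed
[di.ti] — σ1 onset /d/, coda /∅/ ok; σ2 onset /t/, coda /∅/ ok → well-formed
[tla] — violates constraint (iii): syllable 1 onset /tl/ has 2 consonants (> 1) → ill-formed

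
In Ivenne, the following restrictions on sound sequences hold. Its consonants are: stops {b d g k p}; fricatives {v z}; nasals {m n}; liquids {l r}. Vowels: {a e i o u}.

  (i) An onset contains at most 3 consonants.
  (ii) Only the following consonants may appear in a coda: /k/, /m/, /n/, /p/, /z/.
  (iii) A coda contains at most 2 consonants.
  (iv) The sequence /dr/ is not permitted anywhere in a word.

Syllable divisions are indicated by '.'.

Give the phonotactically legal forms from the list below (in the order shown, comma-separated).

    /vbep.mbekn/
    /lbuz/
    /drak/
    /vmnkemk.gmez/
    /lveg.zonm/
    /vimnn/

/vbep.mbekn/ — σ1 onset /vb/ (2C), coda /p/ ok; σ2 onset /mb/ (2C), coda /kn/ (2C) ok → phonotactically legal
/lbuz/ — σ1 onset /lb/ (2C), coda /z/ ok → phonotactically legal
/drak/ — violates constraint (iv): contains banned sequence /dr/ → phonotactically illegal
/vmnkemk.gmez/ — violates constraint (i): syllable 1 onset /vmnk/ has 4 consonants (> 3) → phonotactically illegal
/lveg.zonm/ — violates constraint (ii): syllable 1 coda contains /g/, which is not a licensed coda consonant → phonotactically illegal
/vimnn/ — violates constraint (iii): syllable 1 coda /mnn/ has 3 consonants (> 2) → phonotactically illegal

/vbep.mbekn/, /lbuz/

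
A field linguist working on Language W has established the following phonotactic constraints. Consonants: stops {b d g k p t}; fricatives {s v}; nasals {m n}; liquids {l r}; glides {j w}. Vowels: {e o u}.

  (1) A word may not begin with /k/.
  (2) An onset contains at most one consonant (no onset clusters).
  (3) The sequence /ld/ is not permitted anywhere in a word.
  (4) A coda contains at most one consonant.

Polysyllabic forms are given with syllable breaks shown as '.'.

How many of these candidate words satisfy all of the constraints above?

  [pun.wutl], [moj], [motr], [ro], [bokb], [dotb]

2

[pun.wutl] — violates constraint 4: syllable 2 coda /tl/ has 2 consonants (> 1) → phonotactically illegal
[moj] — σ1 onset /m/, coda /j/ ok → phonotactically legal
[motr] — violates constraint 4: syllable 1 coda /tr/ has 2 consonants (> 1) → phonotactically illegal
[ro] — σ1 onset /r/, coda /∅/ ok → phonotactically legal
[bokb] — violates constraint 4: syllable 1 coda /kb/ has 2 consonants (> 1) → phonotactically illegal
[dotb] — violates constraint 4: syllable 1 coda /tb/ has 2 consonants (> 1) → phonotactically illegal
Phonotactically legal: [moj], [ro] → 2.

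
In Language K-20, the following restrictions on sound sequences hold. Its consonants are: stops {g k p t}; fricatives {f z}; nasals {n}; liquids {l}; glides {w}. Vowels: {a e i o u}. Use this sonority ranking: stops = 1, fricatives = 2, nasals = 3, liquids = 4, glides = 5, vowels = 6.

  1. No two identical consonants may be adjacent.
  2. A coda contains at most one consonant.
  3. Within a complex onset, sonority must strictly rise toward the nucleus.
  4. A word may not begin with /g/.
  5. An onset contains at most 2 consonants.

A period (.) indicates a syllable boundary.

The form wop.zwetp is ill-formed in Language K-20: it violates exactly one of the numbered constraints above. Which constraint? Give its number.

2

wop.zwetp: syllable 2 coda /tp/ has 2 consonants (> 1).
This is a violation of constraint 2: "A coda contains at most one consonant."
The remaining constraints (1, 3, 4, 5) are satisfied.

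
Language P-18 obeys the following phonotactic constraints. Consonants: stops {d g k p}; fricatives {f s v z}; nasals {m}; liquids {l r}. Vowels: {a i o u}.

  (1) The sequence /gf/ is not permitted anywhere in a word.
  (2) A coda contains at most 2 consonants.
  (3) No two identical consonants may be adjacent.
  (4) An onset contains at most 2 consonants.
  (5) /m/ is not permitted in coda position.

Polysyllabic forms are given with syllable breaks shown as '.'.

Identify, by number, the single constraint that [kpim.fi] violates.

[kpim.fi]: syllable 1 coda contains /m/.
This is a violation of constraint 5: "/m/ is not permitted in coda position."
The remaining constraints (1, 2, 3, 4) are satisfied.

5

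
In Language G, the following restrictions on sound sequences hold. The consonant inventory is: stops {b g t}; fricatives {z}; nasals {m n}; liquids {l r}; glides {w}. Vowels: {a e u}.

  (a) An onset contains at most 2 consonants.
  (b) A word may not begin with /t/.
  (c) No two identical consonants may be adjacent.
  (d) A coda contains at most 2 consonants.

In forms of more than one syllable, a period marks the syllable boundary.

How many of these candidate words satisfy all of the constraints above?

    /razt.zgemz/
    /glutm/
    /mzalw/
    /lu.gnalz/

/razt.zgemz/ — σ1 onset /r/, coda /zt/ (2C) ok; σ2 onset /zg/ (2C), coda /mz/ (2C) ok → licit
/glutm/ — σ1 onset /gl/ (2C), coda /tm/ (2C) ok → licit
/mzalw/ — σ1 onset /mz/ (2C), coda /lw/ (2C) ok → licit
/lu.gnalz/ — σ1 onset /l/, coda /∅/ ok; σ2 onset /gn/ (2C), coda /lz/ (2C) ok → licit
Licit: /razt.zgemz/, /glutm/, /mzalw/, /lu.gnalz/ → 4.

4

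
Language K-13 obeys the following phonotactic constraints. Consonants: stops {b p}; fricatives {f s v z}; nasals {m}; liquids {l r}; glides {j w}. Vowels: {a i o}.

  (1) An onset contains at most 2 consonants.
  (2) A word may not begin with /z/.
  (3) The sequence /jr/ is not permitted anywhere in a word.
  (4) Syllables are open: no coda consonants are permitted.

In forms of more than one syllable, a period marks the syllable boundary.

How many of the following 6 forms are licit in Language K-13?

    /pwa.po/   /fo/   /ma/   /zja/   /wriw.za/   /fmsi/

3

/pwa.po/ — σ1 onset /pw/ (2C), coda /∅/ ok; σ2 onset /p/, coda /∅/ ok → licit
/fo/ — σ1 onset /f/, coda /∅/ ok → licit
/ma/ — σ1 onset /m/, coda /∅/ ok → licit
/zja/ — violates constraint 2: word begins with /z/ → illicit
/wriw.za/ — violates constraint 4: syllable 1 coda /w/ has 1 consonant (> 0) → illicit
/fmsi/ — violates constraint 1: syllable 1 onset /fms/ has 3 consonants (> 2) → illicit
Licit: /pwa.po/, /fo/, /ma/ → 3.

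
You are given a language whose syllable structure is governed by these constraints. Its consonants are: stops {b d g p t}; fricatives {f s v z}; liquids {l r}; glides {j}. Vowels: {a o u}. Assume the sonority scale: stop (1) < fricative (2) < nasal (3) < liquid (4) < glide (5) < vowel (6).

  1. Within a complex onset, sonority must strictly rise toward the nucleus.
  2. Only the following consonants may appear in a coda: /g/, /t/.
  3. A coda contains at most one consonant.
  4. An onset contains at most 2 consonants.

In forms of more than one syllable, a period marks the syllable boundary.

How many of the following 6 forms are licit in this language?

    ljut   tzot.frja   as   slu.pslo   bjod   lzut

ljut — σ1 onset /lj/ (4→5 rises), coda /t/ ok → licit
tzot.frja — violates constraint 4: syllable 2 onset /frj/ has 3 consonants (> 2) → illicit
as — violates constraint 2: syllable 1 coda contains /s/, which is not a licensed coda consonant → illicit
slu.pslo — violates constraint 4: syllable 2 onset /psl/ has 3 consonants (> 2) → illicit
bjod — violates constraint 2: syllable 1 coda contains /d/, which is not a licensed coda consonant → illicit
lzut — violates constraint 1: syllable 1 onset /lz/: /l/ (liquid, 4) → /z/ (fricative, 2) does not rise → illicit
Licit: ljut → 1.

1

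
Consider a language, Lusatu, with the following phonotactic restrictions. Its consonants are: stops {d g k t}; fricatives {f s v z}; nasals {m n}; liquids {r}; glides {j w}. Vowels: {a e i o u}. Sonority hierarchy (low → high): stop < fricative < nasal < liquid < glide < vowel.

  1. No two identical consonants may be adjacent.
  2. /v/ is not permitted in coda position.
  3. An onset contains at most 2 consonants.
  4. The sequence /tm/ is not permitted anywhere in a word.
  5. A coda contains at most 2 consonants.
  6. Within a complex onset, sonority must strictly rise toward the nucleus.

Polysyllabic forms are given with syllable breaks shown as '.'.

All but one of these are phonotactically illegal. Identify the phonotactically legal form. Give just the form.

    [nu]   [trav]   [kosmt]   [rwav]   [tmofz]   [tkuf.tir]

[nu]

[nu] — σ1 onset /n/, coda /∅/ ok → phonotactically legal
[trav] — violates constraint 2: syllable 1 coda contains /v/ → phonotactically illegal
[kosmt] — violates constraint 5: syllable 1 coda /smt/ has 3 consonants (> 2) → phonotactically illegal
[rwav] — violates constraint 2: syllable 1 coda contains /v/ → phonotactically illegal
[tmofz] — violates constraint 4: contains banned sequence /tm/ → phonotactically illegal
[tkuf.tir] — violates constraint 6: syllable 1 onset /tk/: /t/ (stop, 1) → /k/ (stop, 1) does not rise → phonotactically illegal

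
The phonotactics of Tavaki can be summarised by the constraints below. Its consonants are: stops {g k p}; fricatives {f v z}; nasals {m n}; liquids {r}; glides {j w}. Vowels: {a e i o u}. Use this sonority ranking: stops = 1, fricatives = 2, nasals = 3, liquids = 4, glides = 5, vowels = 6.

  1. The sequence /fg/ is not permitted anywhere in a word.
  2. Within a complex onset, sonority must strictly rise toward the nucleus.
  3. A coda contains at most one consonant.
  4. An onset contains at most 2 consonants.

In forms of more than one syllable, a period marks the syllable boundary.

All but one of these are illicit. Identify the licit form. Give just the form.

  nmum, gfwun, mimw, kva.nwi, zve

kva.nwi

nmum — violates constraint 2: syllable 1 onset /nm/: /n/ (nasal, 3) → /m/ (nasal, 3) does not rise → illicit
gfwun — violates constraint 4: syllable 1 onset /gfw/ has 3 consonants (> 2) → illicit
mimw — violates constraint 3: syllable 1 coda /mw/ has 2 consonants (> 1) → illicit
kva.nwi — σ1 onset /kv/ (1→2 rises), coda /∅/ ok; σ2 onset /nw/ (3→5 rises), coda /∅/ ok → licit
zve — violates constraint 2: syllable 1 onset /zv/: /z/ (fricative, 2) → /v/ (fricative, 2) does not rise → illicit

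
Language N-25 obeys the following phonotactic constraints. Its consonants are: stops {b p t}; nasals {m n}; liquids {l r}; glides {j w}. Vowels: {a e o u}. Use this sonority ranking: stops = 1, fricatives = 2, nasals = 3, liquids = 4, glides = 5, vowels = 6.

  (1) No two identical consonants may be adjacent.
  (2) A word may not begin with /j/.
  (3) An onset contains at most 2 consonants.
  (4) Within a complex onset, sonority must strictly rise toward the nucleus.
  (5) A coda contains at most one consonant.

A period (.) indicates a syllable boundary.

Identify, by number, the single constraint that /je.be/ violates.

2

/je.be/: word begins with /j/.
This is a violation of constraint 2: "A word may not begin with /j/."
The remaining constraints (1, 3, 4, 5) are satisfied.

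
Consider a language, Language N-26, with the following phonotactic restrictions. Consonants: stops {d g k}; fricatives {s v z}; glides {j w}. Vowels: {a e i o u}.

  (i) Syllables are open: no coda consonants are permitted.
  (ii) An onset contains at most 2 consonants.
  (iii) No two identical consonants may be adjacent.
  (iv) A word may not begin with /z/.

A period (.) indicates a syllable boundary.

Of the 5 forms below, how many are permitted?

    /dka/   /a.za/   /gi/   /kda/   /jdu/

/dka/ — σ1 onset /dk/ (2C), coda /∅/ ok → permitted
/a.za/ — σ1 onset /∅/, coda /∅/ ok; σ2 onset /z/, coda /∅/ ok → permitted
/gi/ — σ1 onset /g/, coda /∅/ ok → permitted
/kda/ — σ1 onset /kd/ (2C), coda /∅/ ok → permitted
/jdu/ — σ1 onset /jd/ (2C), coda /∅/ ok → permitted
Permitted: /dka/, /a.za/, /gi/, /kda/, /jdu/ → 5.

5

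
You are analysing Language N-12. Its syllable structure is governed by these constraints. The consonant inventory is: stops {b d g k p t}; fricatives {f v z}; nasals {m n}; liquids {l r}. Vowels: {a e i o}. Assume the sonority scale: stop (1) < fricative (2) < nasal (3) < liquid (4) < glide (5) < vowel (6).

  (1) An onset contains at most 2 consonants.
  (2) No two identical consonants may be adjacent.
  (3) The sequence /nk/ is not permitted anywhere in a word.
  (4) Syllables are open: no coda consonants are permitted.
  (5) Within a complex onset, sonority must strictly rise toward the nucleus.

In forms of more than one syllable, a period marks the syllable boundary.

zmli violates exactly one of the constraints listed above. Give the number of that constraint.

1

zmli: syllable 1 onset /zml/ has 3 consonants (> 2).
This is a violation of constraint 1: "An onset contains at most 2 consonants."
The remaining constraints (2, 3, 4, 5) are satisfied.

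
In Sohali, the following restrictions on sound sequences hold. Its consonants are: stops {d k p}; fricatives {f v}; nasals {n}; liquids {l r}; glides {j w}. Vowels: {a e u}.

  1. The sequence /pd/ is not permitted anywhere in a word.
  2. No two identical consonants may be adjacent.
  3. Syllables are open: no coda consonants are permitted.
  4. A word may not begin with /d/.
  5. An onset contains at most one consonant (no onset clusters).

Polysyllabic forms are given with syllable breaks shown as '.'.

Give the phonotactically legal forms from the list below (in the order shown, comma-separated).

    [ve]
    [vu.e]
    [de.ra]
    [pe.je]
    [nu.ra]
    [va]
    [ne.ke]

[ve], [vu.e], [pe.je], [nu.ra], [va], [ne.ke]

[ve] — σ1 onset /v/, coda /∅/ ok → phonotactically legal
[vu.e] — σ1 onset /v/, coda /∅/ ok; σ2 onset /∅/, coda /∅/ ok → phonotactically legal
[de.ra] — violates constraint 4: word begins with /d/ → phonotactically illegal
[pe.je] — σ1 onset /p/, coda /∅/ ok; σ2 onset /j/, coda /∅/ ok → phonotactically legal
[nu.ra] — σ1 onset /n/, coda /∅/ ok; σ2 onset /r/, coda /∅/ ok → phonotactically legal
[va] — σ1 onset /v/, coda /∅/ ok → phonotactically legal
[ne.ke] — σ1 onset /n/, coda /∅/ ok; σ2 onset /k/, coda /∅/ ok → phonotactically legal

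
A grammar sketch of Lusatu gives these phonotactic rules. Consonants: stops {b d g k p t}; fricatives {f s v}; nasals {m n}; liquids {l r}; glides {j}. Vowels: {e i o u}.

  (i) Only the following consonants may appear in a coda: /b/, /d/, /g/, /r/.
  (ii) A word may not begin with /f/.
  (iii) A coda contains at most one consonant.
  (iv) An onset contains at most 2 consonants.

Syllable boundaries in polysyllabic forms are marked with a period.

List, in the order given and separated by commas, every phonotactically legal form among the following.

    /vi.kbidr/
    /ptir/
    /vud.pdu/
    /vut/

/ptir/, /vud.pdu/

/vi.kbidr/ — violates constraint (iii): syllable 2 coda /dr/ has 2 consonants (> 1) → phonotactically illegal
/ptir/ — σ1 onset /pt/ (2C), coda /r/ ok → phonotactically legal
/vud.pdu/ — σ1 onset /v/, coda /d/ ok; σ2 onset /pd/ (2C), coda /∅/ ok → phonotactically legal
/vut/ — violates constraint (i): syllable 1 coda contains /t/, which is not a licensed coda consonant → phonotactically illegal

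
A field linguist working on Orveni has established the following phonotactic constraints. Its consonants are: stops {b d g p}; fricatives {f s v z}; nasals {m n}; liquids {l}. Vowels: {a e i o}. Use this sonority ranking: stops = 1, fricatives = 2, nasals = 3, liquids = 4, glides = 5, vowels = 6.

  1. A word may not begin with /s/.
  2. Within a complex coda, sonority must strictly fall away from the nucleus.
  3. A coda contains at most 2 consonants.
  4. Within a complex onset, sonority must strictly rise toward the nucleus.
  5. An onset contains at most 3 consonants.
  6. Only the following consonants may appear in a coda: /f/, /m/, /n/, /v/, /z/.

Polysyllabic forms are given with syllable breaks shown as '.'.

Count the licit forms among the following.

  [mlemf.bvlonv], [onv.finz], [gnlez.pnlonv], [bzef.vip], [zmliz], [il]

4

[mlemf.bvlonv] — σ1 onset /ml/ (3→4 rises), coda /mf/ (3→2 falls) ok; σ2 onset /bvl/ (1→2→4 rises), coda /nv/ (3→2 falls) ok → licit
[onv.finz] — σ1 onset /∅/, coda /nv/ (3→2 falls) ok; σ2 onset /f/, coda /nz/ (3→2 falls) ok → licit
[gnlez.pnlonv] — σ1 onset /gnl/ (1→3→4 rises), coda /z/ ok; σ2 onset /pnl/ (1→3→4 rises), coda /nv/ (3→2 falls) ok → licit
[bzef.vip] — violates constraint 6: syllable 2 coda contains /p/, which is not a licensed coda consonant → illicit
[zmliz] — σ1 onset /zml/ (2→3→4 rises), coda /z/ ok → licit
[il] — violates constraint 6: syllable 1 coda contains /l/, which is not a licensed coda consonant → illicit
Licit: [mlemf.bvlonv], [onv.finz], [gnlez.pnlonv], [zmliz] → 4.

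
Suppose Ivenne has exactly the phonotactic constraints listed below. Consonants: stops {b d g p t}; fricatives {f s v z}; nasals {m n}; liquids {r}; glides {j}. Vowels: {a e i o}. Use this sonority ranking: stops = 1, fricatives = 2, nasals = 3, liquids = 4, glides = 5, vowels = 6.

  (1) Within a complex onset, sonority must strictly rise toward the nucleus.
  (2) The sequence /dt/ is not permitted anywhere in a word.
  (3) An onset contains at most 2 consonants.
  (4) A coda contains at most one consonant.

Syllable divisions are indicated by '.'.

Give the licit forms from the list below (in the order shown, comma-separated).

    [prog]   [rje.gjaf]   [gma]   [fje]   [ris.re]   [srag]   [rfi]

[prog] — σ1 onset /pr/ (1→4 rises), coda /g/ ok → licit
[rje.gjaf] — σ1 onset /rj/ (4→5 rises), coda /∅/ ok; σ2 onset /gj/ (1→5 rises), coda /f/ ok → licit
[gma] — σ1 onset /gm/ (1→3 rises), coda /∅/ ok → licit
[fje] — σ1 onset /fj/ (2→5 rises), coda /∅/ ok → licit
[ris.re] — σ1 onset /r/, coda /s/ ok; σ2 onset /r/, coda /∅/ ok → licit
[srag] — σ1 onset /sr/ (2→4 rises), coda /g/ ok → licit
[rfi] — violates constraint 1: syllable 1 onset /rf/: /r/ (liquid, 4) → /f/ (fricative, 2) does not rise → illicit

[prog], [rje.gjaf], [gma], [fje], [ris.re], [srag]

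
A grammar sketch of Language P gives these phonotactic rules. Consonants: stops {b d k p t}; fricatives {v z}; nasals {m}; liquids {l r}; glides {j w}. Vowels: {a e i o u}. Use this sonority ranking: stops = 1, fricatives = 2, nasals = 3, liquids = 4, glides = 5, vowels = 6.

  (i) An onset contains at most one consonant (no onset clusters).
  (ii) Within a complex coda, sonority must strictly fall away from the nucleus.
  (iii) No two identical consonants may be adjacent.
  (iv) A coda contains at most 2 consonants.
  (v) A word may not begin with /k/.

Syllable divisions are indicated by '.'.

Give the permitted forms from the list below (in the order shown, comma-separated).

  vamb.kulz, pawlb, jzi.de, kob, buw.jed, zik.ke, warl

vamb.kulz — σ1 onset /v/, coda /mb/ (3→1 falls) ok; σ2 onset /k/, coda /lz/ (4→2 falls) ok → permitted
pawlb — violates constraint (iv): syllable 1 coda /wlb/ has 3 consonants (> 2) → not permitted
jzi.de — violates constraint (i): syllable 1 onset /jz/ has 2 consonants (> 1) → not permitted
kob — violates constraint (v): word begins with /k/ → not permitted
buw.jed — σ1 onset /b/, coda /w/ ok; σ2 onset /j/, coda /d/ ok → permitted
zik.ke — violates constraint (iii): adjacent identical consonants /kk/ → not permitted
warl — violates constraint (ii): syllable 1 coda /rl/: /r/ (liquid, 4) → /l/ (liquid, 4) does not fall → not permitted

vamb.kulz, buw.jed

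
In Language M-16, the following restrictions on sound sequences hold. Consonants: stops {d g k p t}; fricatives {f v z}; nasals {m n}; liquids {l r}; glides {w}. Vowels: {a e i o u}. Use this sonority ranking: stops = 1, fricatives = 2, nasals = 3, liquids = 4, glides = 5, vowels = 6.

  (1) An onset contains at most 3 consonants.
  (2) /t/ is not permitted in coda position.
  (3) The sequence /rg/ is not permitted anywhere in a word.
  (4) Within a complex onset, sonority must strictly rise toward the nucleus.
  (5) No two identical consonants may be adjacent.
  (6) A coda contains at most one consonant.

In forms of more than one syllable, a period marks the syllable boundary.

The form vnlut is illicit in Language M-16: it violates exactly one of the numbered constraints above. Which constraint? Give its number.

2

vnlut: syllable 1 coda contains /t/.
This is a violation of constraint 2: "/t/ is not permitted in coda position."
The remaining constraints (1, 3, 4, 5, 6) are satisfied.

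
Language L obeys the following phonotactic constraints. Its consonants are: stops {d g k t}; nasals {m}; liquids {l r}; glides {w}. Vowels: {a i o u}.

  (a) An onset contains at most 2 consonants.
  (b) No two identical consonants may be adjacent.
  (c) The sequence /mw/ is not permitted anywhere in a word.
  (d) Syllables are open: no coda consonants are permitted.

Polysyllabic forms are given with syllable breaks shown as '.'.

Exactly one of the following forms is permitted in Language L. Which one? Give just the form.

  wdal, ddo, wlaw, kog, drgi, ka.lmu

wdal — violates constraint (d): syllable 1 coda /l/ has 1 consonant (> 0) → not permitted
ddo — violates constraint (b): adjacent identical consonants /dd/ → not permitted
wlaw — violates constraint (d): syllable 1 coda /w/ has 1 consonant (> 0) → not permitted
kog — violates constraint (d): syllable 1 coda /g/ has 1 consonant (> 0) → not permitted
drgi — violates constraint (a): syllable 1 onset /drg/ has 3 consonants (> 2) → not permitted
ka.lmu — σ1 onset /k/, coda /∅/ ok; σ2 onset /lm/ (2C), coda /∅/ ok → permitted

ka.lmu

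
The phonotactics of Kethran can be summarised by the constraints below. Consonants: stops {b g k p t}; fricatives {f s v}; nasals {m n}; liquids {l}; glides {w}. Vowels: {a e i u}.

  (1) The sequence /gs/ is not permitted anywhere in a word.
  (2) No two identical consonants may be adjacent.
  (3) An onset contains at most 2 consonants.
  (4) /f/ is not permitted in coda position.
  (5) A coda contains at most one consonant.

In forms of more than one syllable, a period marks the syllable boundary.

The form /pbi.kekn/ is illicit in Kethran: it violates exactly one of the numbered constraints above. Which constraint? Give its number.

/pbi.kekn/: syllable 2 coda /kn/ has 2 consonants (> 1).
This is a violation of constraint 5: "A coda contains at most one consonant."
The remaining constraints (1, 2, 3, 4) are satisfied.

5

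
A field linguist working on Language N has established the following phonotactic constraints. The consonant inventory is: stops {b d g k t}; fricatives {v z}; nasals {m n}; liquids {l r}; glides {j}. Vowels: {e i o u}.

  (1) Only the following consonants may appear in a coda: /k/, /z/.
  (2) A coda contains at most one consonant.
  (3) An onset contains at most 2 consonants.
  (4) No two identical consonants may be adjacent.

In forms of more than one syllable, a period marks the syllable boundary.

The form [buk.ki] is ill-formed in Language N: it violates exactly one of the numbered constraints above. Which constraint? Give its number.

4

[buk.ki]: adjacent identical consonants /kk/.
This is a violation of constraint 4: "No two identical consonants may be adjacent."
The remaining constraints (1, 2, 3) are satisfied.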